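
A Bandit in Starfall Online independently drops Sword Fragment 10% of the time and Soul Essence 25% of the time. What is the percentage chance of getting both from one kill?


For independent events, P(both) = P(A) * P(B)
= 10% * 25%
= 250 / 100 %
= 2.5%

2.5%


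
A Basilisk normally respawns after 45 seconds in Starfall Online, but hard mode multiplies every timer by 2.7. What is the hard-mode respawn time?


Respawn time = base * multiplier
= 45 * 2.7
= 121.5 seconds

121.5 seconds


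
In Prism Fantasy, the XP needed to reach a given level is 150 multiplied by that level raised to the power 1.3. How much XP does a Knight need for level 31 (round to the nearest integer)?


XP = 150 * level^1.3
Substitute level = 31:
XP = 150 * 31^1.3
= 150 * 86.8501
= 13028

13028 XP


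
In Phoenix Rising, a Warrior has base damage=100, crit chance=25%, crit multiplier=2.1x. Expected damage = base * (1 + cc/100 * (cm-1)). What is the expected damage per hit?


E[dmg] = base * (1 + crit_chance * (crit_mult - 1))
cc as decimal = 25/100 = 0.25
cm - 1 = 2.1 - 1 = 1.1
Bonus factor = 0.25 * 1.1 = 0.275
Total multiplier = 1 + 0.275 = 1.275
Expected damage = 100 * 1.275 = 127.50

127.50 damage


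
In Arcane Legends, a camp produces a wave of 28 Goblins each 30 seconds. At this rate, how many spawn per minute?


Spawns per minute = count * (60 / interval)
= 28 * (60 / 30)
= 28 * 2.0
= 56.0

56.0 per minute


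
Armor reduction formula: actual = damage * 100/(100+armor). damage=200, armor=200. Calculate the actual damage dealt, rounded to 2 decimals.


actual = 200 * 100 / (100 + 200)
= 200 * 100 / 300
= 20000 / 300
= 66.67

66.67 damage


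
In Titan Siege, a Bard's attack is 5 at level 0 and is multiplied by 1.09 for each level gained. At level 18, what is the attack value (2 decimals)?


value = base * growth^level
= 5 * 1.09^18
= 5 * 4.71712
= 23.59

23.59 attack


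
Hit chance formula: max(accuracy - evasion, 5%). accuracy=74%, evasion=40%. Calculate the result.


accuracy - evasion = 74 - 40 = 34
Apply floor: max(34, 5) = 34
Hit chance = 34%

34%


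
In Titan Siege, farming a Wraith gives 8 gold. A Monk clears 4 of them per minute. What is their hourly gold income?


Gold per minute = 8 * 4 = 32
Gold per hour = 32 * 60 = 1920

1920 gold/hour


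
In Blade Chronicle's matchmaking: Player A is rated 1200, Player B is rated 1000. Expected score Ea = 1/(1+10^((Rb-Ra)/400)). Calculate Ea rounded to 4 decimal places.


Elo expected score: Ea = 1/(1 + 10^((Rb-Ra)/400))
Rb - Ra = 1000 - 1200 = -200
(Rb-Ra)/400 = -200/400 = -0.5
10^-0.5 = 0.316228
Ea = 1/(1 + 0.316228) = 1/1.316228 = 0.7597

0.7597


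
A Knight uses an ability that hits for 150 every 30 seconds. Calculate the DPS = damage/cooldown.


DPS = damage / cooldown
= 150 / 30
= 5.00

5.00 DPS


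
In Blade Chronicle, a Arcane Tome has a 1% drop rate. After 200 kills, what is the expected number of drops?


Expected drops = kills * (drop_rate / 100)
= 200 * (1 / 100)
= 200 * 0.01
= 2.0

2.0 drops


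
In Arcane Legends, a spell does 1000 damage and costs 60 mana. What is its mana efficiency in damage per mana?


Efficiency = damage / mana
= 1000 / 60
= 16.67

16.67 dmg/mana


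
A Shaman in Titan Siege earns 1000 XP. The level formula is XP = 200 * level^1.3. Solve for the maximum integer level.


XP = 200 * level^1.3, so level = (XP / 200)^(1/1.3)
= (1000 / 200)^(1/1.3)
= 5.0^0.7692
= 3.4488
Floor: level = 3

level 3


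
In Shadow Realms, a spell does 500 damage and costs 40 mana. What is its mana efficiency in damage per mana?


Efficiency = damage / mana
= 500 / 40
= 12.50

12.50 dmg/mana


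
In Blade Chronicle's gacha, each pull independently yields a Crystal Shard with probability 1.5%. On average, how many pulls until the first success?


Expected pulls for a geometric distribution = 1/p = 100 / rate%
= 100 / 1.5
= 66.67

66.67 pulls


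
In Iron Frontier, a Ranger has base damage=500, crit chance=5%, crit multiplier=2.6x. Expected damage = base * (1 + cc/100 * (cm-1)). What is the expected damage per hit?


E[dmg] = base * (1 + crit_chance * (crit_mult - 1))
cc as decimal = 5/100 = 0.05
cm - 1 = 2.6 - 1 = 1.6
Bonus factor = 0.05 * 1.6 = 0.08
Total multiplier = 1 + 0.08 = 1.08
Expected damage = 500 * 1.08 = 540.00

540.00 damage


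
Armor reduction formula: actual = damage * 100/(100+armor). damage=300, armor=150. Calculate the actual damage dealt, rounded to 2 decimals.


actual = 300 * 100 / (100 + 150)
= 300 * 100 / 250
= 30000 / 250
= 120.00

120.00 damage


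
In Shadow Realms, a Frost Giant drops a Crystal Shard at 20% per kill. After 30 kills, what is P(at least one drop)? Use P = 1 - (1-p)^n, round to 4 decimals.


P(at least one) = 1 - P(none) = 1 - (1-p)^n
p = 20/100 = 0.2
1 - p = 0.8
(1 - p)^30 = 0.8^30 = 0.001238
P(at least one) = 1 - 0.001238 = 0.9988

0.9988


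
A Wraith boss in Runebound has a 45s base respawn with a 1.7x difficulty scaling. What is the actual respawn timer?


Respawn time = base * multiplier
= 45 * 1.7
= 76.5 seconds

76.5 seconds


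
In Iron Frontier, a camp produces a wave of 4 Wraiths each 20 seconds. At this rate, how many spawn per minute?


Spawns per minute = count * (60 / interval)
= 4 * (60 / 20)
= 4 * 3.0
= 12.0

12.0 per minute


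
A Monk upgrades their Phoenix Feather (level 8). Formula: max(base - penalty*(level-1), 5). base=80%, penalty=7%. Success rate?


raw_rate = 80 - 7 * (8 - 1)
= 80 - 7 * 7
= 80 - 49
= 31
Apply floor: max(31, 5) = 31%

31%


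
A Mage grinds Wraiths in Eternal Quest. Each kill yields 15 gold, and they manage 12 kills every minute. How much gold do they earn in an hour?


Gold per minute = 15 * 12 = 180
Gold per hour = 180 * 60 = 10800

10800 gold/hour


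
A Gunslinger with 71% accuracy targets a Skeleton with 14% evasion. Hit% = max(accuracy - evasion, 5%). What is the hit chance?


accuracy - evasion = 71 - 14 = 57
Apply floor: max(57, 5) = 57
Hit chance = 57%

57%


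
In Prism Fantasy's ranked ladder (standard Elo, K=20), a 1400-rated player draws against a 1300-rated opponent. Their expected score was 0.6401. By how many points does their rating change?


Elo update: delta = K * (S - Ea), where S = 0.5 (draws)
S - Ea = 0.5 - 0.6401 = -0.1401
Rating change = 20 * -0.1401
= -2.80

-2.80 rating points


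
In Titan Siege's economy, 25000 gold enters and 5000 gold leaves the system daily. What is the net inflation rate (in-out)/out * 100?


Net gold = 25000 - 5000 = 20000
Inflation rate = net / sunk * 100 = 20000 / 5000 * 100
= 4.0 * 100
= 400.00%

400.00%


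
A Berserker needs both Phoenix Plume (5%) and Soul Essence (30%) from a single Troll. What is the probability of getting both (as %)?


For independent events, P(both) = P(A) * P(B)
= 5% * 30%
= 150 / 100 %
= 1.5%

1.5%


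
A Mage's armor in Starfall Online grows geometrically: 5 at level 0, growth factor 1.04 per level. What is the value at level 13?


value = base * growth^level
= 5 * 1.04^13
= 5 * 1.665074
= 8.33

8.33 armor


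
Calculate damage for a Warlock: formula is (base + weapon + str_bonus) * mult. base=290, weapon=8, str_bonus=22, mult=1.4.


Sum base + weapon + str = 290 + 8 + 22 = 320
Multiply by 1.4:
320 * 1.4 = 448.0

448.0 damage


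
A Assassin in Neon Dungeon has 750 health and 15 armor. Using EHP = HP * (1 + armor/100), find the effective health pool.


EHP = 750 * (1 + 15/100)
= 750 * (1 + 0.15)
= 750 * 1.15
= 862.5

862.5 EHP


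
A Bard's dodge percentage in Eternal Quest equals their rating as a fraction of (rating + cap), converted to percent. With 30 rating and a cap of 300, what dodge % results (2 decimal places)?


dodge% = 30 / (30 + 300) * 100
= 30 / 330 * 100
= 0.090909 * 100
= 9.09%

9.09%


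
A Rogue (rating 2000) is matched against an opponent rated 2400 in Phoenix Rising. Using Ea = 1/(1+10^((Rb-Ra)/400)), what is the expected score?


Elo expected score: Ea = 1/(1 + 10^((Rb-Ra)/400))
Rb - Ra = 2400 - 2000 = 400
(Rb-Ra)/400 = 400/400 = 1.0
10^1.0 = 10.0
Ea = 1/(1 + 10.0) = 1/11.0 = 0.0909

0.0909


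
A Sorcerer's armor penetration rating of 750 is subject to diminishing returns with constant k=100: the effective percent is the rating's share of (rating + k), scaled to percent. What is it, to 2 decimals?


effective% = rating / (rating + k) * 100
= 750 / (750 + 100) * 100
= 750 / 850 * 100
= 0.882353 * 100
= 88.24%

88.24%


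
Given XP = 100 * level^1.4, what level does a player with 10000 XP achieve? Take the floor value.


XP = 100 * level^1.4, so level = (XP / 100)^(1/1.4)
= (10000 / 100)^(1/1.4)
= 100.0^0.7143
= 26.827
Floor: level = 26

level 26


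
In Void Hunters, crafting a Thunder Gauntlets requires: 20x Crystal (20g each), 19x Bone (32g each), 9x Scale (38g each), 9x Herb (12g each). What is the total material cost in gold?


Cost breakdown:
  Crystal: 20 * 20 = 400
  Bone: 19 * 32 = 608
  Scale: 9 * 38 = 342
  Herb: 9 * 12 = 108
Total = 400 + 608 + 342 + 108 = 1458

1458 gold


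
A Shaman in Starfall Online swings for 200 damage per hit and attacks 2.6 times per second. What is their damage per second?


DPS = damage * attack_speed
= 200 * 2.6
= 520.0

520.0 DPS


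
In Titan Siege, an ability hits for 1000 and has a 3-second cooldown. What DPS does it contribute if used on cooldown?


DPS = damage / cooldown
= 1000 / 3
= 333.33

333.33 DPS


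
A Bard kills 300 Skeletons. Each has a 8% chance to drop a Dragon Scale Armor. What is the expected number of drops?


Expected drops = kills * (drop_rate / 100)
= 300 * (8 / 100)
= 300 * 0.08
= 24.0

24.0 drops


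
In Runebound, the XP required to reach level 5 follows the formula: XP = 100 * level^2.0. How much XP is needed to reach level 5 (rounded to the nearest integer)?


XP = 100 * level^2.0
Substitute level = 5:
XP = 100 * 5^2.0
= 100 * 25.0
= 2500

2500 XP


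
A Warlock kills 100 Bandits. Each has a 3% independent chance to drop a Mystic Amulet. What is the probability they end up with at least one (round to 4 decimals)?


P(at least one) = 1 - P(none) = 1 - (1-p)^n
p = 3/100 = 0.03
1 - p = 0.97
(1 - p)^100 = 0.97^100 = 0.047553
P(at least one) = 1 - 0.047553 = 0.9524

0.9524


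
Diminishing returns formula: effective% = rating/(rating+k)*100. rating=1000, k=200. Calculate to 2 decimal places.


effective% = rating / (rating + k) * 100
= 1000 / (1000 + 200) * 100
= 1000 / 1200 * 100
= 0.833333 * 100
= 83.33%

83.33%


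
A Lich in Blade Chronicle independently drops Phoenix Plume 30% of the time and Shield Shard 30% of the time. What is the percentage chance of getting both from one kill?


For independent events, P(both) = P(A) * P(B)
= 30% * 30%
= 900 / 100 %
= 9.0%

9.0%


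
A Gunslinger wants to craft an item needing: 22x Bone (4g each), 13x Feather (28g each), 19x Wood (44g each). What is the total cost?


Cost breakdown:
  Bone: 22 * 4 = 88
  Feather: 13 * 28 = 364
  Wood: 19 * 44 = 836
Total = 88 + 364 + 836 = 1288

1288 gold


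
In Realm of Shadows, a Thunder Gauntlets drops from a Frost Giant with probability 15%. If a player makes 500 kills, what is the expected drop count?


Expected drops = kills * (drop_rate / 100)
= 500 * (15 / 100)
= 500 * 0.15
= 75.0

75.0 drops


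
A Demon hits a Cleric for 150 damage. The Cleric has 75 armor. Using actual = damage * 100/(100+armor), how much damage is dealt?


actual = 150 * 100 / (100 + 75)
= 150 * 100 / 175
= 15000 / 175
= 85.71

85.71 damage


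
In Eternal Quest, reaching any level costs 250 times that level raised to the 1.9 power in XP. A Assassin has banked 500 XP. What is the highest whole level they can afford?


XP = 250 * level^1.9, so level = (XP / 250)^(1/1.9)
= (500 / 250)^(1/1.9)
= 2.0^0.5263
= 1.4402
Floor: level = 1

level 1


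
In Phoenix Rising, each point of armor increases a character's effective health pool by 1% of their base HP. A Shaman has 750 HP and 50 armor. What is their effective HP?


EHP = 750 * (1 + 50/100)
= 750 * (1 + 0.5)
= 750 * 1.5
= 1125.0

1125.0 EHP


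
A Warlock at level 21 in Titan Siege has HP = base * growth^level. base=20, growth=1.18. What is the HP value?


value = base * growth^level
= 20 * 1.18^21
= 20 * 32.323781
= 646.48

646.48 HP


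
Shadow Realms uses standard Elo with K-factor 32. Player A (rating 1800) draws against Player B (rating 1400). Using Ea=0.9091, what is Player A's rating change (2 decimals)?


Elo update: delta = K * (S - Ea), where S = 0.5 (draws)
S - Ea = 0.5 - 0.9091 = -0.4091
Rating change = 32 * -0.4091
= -13.09

-13.09 rating points


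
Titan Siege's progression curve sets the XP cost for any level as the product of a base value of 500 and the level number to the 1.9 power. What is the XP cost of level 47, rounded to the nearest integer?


XP = 500 * level^1.9
Substitute level = 47:
XP = 500 * 47^1.9
= 500 * 1503.0933
= 751547

751547 XP


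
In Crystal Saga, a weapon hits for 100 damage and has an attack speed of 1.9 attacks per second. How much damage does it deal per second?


DPS = damage * attack_speed
= 100 * 1.9
= 190.0

190.0 DPS


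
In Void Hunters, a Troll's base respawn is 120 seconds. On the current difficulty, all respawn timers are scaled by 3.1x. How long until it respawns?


Respawn time = base * multiplier
= 120 * 3.1
= 372.0 seconds

372.0 seconds


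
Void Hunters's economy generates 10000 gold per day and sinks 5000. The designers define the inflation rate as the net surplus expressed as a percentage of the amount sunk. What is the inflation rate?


Net gold = 10000 - 5000 = 5000
Inflation rate = net / sunk * 100 = 5000 / 5000 * 100
= 1.0 * 100
= 100.00%

100.00%


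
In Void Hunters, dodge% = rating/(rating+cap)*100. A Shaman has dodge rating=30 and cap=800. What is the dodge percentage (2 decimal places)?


dodge% = 30 / (30 + 800) * 100
= 30 / 830 * 100
= 0.036145 * 100
= 3.61%

3.61%


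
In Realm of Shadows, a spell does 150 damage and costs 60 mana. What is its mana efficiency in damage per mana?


Efficiency = damage / mana
= 150 / 60
= 2.50

2.50 dmg/mana


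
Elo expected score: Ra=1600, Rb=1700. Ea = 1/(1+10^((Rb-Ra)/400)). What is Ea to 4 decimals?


Elo expected score: Ea = 1/(1 + 10^((Rb-Ra)/400))
Rb - Ra = 1700 - 1600 = 100
(Rb-Ra)/400 = 100/400 = 0.25
10^0.25 = 1.778279
Ea = 1/(1 + 1.778279) = 1/2.778279 = 0.3599

0.3599


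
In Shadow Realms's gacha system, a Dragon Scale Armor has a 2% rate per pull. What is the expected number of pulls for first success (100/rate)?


Expected pulls for a geometric distribution = 1/p = 100 / rate%
= 100 / 2
= 50.0

50.0 pulls


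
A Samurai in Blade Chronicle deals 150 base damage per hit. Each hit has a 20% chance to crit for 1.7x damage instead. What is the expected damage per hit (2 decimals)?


E[dmg] = base * (1 + crit_chance * (crit_mult - 1))
cc as decimal = 20/100 = 0.2
cm - 1 = 1.7 - 1 = 0.7
Bonus factor = 0.2 * 0.7 = 0.14
Total multiplier = 1 + 0.14 = 1.14
Expected damage = 150 * 1.14 = 171.00

171.00 damage


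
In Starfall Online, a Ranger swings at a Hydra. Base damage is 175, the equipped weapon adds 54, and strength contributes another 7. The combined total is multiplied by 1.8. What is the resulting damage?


Sum base + weapon + str = 175 + 54 + 7 = 236
Multiply by 1.8:
236 * 1.8 = 424.8

424.8 damage


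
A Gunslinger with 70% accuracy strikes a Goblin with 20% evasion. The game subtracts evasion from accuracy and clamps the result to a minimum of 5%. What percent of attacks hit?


accuracy - evasion = 70 - 20 = 50
Apply floor: max(50, 5) = 50
Hit chance = 50%

50%


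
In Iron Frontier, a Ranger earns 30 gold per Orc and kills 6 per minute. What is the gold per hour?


Gold per minute = 30 * 6 = 180
Gold per hour = 180 * 60 = 10800

10800 gold/hour


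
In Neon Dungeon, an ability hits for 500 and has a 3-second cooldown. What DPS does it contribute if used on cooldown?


DPS = damage / cooldown
= 500 / 3
= 166.67

166.67 DPS


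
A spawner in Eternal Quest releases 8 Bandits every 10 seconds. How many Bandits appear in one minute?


Spawns per minute = count * (60 / interval)
= 8 * (60 / 10)
= 8 * 6.0
= 48.0

48.0 per minute


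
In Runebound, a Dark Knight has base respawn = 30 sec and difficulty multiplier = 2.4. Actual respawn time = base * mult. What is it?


Respawn time = base * multiplier
= 30 * 2.4
= 72.0 seconds

72.0 seconds


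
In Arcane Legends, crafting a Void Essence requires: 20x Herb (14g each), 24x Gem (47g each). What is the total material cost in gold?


Cost breakdown:
  Herb: 20 * 14 = 280
  Gem: 24 * 47 = 1128
Total = 280 + 1128 = 1408

1408 gold


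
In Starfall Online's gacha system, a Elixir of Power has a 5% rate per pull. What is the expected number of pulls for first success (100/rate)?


Expected pulls for a geometric distribution = 1/p = 100 / rate%
= 100 / 5
= 20.0

20.0 pulls


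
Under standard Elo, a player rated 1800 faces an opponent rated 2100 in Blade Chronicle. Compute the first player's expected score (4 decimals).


Elo expected score: Ea = 1/(1 + 10^((Rb-Ra)/400))
Rb - Ra = 2100 - 1800 = 300
(Rb-Ra)/400 = 300/400 = 0.75
10^0.75 = 5.623413
Ea = 1/(1 + 5.623413) = 1/6.623413 = 0.1510

0.1510


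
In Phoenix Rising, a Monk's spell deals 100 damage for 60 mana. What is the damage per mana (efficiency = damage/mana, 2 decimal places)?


Efficiency = damage / mana
= 100 / 60
= 1.67

1.67 dmg/mana


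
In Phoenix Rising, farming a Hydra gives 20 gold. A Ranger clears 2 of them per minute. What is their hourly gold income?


Gold per minute = 20 * 2 = 40
Gold per hour = 40 * 60 = 2400

2400 gold/hour


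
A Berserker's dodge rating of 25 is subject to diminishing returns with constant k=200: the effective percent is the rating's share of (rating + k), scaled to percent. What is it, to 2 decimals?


effective% = rating / (rating + k) * 100
= 25 / (25 + 200) * 100
= 25 / 225 * 100
= 0.111111 * 100
= 11.11%

11.11%


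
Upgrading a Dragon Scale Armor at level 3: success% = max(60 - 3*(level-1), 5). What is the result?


raw_rate = 60 - 3 * (3 - 1)
= 60 - 3 * 2
= 60 - 6
= 54
Apply floor: max(54, 5) = 54%

54%


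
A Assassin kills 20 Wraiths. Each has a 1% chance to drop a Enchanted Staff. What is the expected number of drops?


Expected drops = kills * (drop_rate / 100)
= 20 * (1 / 100)
= 20 * 0.01
= 0.2

0.2 drops


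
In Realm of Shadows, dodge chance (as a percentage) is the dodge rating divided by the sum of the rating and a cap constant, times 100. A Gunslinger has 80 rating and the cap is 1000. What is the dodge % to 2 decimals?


dodge% = 80 / (80 + 1000) * 100
= 80 / 1080 * 100
= 0.074074 * 100
= 7.41%

7.41%


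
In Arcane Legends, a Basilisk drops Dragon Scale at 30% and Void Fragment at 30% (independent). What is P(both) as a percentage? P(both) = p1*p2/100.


For independent events, P(both) = P(A) * P(B)
= 30% * 30%
= 900 / 100 %
= 9.0%

9.0%


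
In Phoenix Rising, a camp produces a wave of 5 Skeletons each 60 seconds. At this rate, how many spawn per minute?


Spawns per minute = count * (60 / interval)
= 5 * (60 / 60)
= 5 * 1.0
= 5.0

5.0 per minute


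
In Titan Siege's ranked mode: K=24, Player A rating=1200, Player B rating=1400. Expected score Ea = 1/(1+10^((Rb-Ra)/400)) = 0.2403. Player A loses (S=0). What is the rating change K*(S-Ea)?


Elo update: delta = K * (S - Ea), where S = 0 (loses)
S - Ea = 0 - 0.2403 = -0.2403
Rating change = 24 * -0.2403
= -5.77

-5.77 rating points


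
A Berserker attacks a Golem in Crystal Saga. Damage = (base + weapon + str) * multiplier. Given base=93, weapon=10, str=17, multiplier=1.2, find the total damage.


Sum base + weapon + str = 93 + 10 + 17 = 120
Multiply by 1.2:
120 * 1.2 = 144.0

144.0 damage


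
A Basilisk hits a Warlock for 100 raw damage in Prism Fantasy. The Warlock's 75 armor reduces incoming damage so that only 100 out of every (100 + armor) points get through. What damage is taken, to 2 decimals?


actual = 100 * 100 / (100 + 75)
= 100 * 100 / 175
= 10000 / 175
= 57.14

57.14 damage


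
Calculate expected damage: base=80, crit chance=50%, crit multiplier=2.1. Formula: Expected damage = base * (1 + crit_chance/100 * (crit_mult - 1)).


E[dmg] = base * (1 + crit_chance * (crit_mult - 1))
cc as decimal = 50/100 = 0.5
cm - 1 = 2.1 - 1 = 1.1
Bonus factor = 0.5 * 1.1 = 0.55
Total multiplier = 1 + 0.55 = 1.55
Expected damage = 80 * 1.55 = 124.00

124.00 damage


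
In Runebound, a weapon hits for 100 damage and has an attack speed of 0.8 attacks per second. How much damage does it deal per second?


DPS = damage * attack_speed
= 100 * 0.8
= 80.0

80.0 DPS


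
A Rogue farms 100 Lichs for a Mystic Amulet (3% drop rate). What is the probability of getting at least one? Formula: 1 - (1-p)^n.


P(at least one) = 1 - P(none) = 1 - (1-p)^n
p = 3/100 = 0.03
1 - p = 0.97
(1 - p)^100 = 0.97^100 = 0.047553
P(at least one) = 1 - 0.047553 = 0.9524

0.9524


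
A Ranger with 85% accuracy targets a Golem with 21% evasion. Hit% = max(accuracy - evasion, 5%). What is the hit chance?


accuracy - evasion = 85 - 21 = 64
Apply floor: max(64, 5) = 64
Hit chance = 64%

64%


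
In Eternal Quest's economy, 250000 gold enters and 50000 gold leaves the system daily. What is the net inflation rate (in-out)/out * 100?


Net gold = 250000 - 50000 = 200000
Inflation rate = net / sunk * 100 = 200000 / 50000 * 100
= 4.0 * 100
= 400.00%

400.00%


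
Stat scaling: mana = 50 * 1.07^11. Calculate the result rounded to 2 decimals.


value = base * growth^level
= 50 * 1.07^11
= 50 * 2.104852
= 105.24

105.24 mana


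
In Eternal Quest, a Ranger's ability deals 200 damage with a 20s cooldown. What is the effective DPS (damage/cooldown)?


DPS = damage / cooldown
= 200 / 20
= 10.00

10.00 DPS


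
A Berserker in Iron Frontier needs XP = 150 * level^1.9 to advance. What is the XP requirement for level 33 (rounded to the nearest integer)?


XP = 150 * level^1.9
Substitute level = 33:
XP = 150 * 33^1.9
= 150 * 767.6734
= 115151

115151 XP


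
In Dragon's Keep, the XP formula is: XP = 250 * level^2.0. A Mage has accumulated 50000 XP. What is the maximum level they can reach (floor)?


XP = 250 * level^2.0, so level = (XP / 250)^(1/2.0)
= (50000 / 250)^(1/2.0)
= 200.0^0.5
= 14.1421
Floor: level = 14

level 14


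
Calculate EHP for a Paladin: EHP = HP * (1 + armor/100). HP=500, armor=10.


EHP = 500 * (1 + 10/100)
= 500 * (1 + 0.1)
= 500 * 1.1
= 550.0

550.0 EHP


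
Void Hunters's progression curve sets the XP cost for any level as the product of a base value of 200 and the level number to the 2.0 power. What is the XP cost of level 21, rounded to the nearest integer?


XP = 200 * level^2.0
Substitute level = 21:
XP = 200 * 21^2.0
= 200 * 441.0
= 88200

88200 XP


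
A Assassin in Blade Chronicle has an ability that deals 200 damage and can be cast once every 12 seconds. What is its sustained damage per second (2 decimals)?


DPS = damage / cooldown
= 200 / 12
= 16.67

16.67 DPS


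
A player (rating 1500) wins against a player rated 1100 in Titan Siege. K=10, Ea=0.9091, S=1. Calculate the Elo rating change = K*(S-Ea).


Elo update: delta = K * (S - Ea), where S = 1 (wins)
S - Ea = 1 - 0.9091 = 0.0909
Rating change = 10 * 0.0909
= 0.91

0.91 rating points


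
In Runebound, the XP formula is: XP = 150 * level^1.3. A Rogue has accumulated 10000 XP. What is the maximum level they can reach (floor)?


XP = 150 * level^1.3, so level = (XP / 150)^(1/1.3)
= (10000 / 150)^(1/1.3)
= 66.6667^0.7692
= 25.2934
Floor: level = 25

level 25


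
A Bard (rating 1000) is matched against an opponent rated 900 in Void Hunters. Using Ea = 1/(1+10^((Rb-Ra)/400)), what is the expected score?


Elo expected score: Ea = 1/(1 + 10^((Rb-Ra)/400))
Rb - Ra = 900 - 1000 = -100
(Rb-Ra)/400 = -100/400 = -0.25
10^-0.25 = 0.562341
Ea = 1/(1 + 0.562341) = 1/1.562341 = 0.6401

0.6401


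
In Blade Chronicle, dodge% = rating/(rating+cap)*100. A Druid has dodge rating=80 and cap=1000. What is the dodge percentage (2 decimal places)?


dodge% = 80 / (80 + 1000) * 100
= 80 / 1080 * 100
= 0.074074 * 100
= 7.41%

7.41%


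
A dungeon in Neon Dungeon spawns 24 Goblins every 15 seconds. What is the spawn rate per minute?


Spawns per minute = count * (60 / interval)
= 24 * (60 / 15)
= 24 * 4.0
= 96.0

96.0 per minute


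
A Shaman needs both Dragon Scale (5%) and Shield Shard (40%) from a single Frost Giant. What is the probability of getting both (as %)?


For independent events, P(both) = P(A) * P(B)
= 5% * 40%
= 200 / 100 %
= 2.0%

2.0%


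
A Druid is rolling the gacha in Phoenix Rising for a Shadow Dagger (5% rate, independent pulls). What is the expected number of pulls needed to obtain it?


Expected pulls for a geometric distribution = 1/p = 100 / rate%
= 100 / 5
= 20.0

20.0 pulls


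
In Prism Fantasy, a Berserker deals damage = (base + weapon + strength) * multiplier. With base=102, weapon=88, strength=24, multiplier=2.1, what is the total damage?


Sum base + weapon + str = 102 + 88 + 24 = 214
Multiply by 2.1:
214 * 2.1 = 449.4

449.4 damage


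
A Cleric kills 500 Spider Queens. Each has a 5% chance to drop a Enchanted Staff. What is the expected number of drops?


Expected drops = kills * (drop_rate / 100)
= 500 * (5 / 100)
= 500 * 0.05
= 25.0

25.0 drops


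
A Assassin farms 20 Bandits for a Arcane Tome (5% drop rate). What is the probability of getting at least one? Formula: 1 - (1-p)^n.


P(at least one) = 1 - P(none) = 1 - (1-p)^n
p = 5/100 = 0.05
1 - p = 0.95
(1 - p)^20 = 0.95^20 = 0.358486
P(at least one) = 1 - 0.358486 = 0.6415

0.6415


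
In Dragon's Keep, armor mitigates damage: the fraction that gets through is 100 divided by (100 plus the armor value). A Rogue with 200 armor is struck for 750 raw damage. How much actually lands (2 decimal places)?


actual = 750 * 100 / (100 + 200)
= 750 * 100 / 300
= 75000 / 300
= 250.00

250.00 damage


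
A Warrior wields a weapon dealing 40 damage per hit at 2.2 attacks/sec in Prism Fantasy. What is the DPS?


DPS = damage * attack_speed
= 40 * 2.2
= 88.0

88.0 DPS


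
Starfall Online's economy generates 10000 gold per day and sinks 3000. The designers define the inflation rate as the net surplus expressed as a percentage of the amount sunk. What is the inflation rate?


Net gold = 10000 - 3000 = 7000
Inflation rate = net / sunk * 100 = 7000 / 3000 * 100
= 2.333333 * 100
= 233.33%

233.33%


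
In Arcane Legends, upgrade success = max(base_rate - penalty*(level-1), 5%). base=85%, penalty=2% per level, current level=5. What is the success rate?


raw_rate = 85 - 2 * (5 - 1)
= 85 - 2 * 4
= 85 - 8
= 77
Apply floor: max(77, 5) = 77%

77%


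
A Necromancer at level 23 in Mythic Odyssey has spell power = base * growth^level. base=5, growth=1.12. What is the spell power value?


value = base * growth^level
= 5 * 1.12^23
= 5 * 13.552347
= 67.76

67.76 spell power


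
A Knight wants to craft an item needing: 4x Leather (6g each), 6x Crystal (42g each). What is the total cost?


Cost breakdown:
  Leather: 4 * 6 = 24
  Crystal: 6 * 42 = 252
Total = 24 + 252 = 276

276 gold


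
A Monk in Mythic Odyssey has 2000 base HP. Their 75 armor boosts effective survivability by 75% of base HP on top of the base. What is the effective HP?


EHP = 2000 * (1 + 75/100)
= 2000 * (1 + 0.75)
= 2000 * 1.75
= 3500.0

3500.0 EHP


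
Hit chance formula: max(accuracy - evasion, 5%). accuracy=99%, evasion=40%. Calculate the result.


accuracy - evasion = 99 - 40 = 59
Apply floor: max(59, 5) = 59
Hit chance = 59%

59%


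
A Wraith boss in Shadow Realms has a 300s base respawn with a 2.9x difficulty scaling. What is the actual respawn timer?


Respawn time = base * multiplier
= 300 * 2.9
= 870.0 seconds

870.0 seconds


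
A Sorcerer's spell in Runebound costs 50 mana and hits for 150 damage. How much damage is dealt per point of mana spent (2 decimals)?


Efficiency = damage / mana
= 150 / 50
= 3.00

3.00 dmg/mana


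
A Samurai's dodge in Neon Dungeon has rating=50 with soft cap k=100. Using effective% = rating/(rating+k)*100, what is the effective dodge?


effective% = rating / (rating + k) * 100
= 50 / (50 + 100) * 100
= 50 / 150 * 100
= 0.333333 * 100
= 33.33%

33.33%


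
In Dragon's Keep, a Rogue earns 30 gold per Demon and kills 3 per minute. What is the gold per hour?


Gold per minute = 30 * 3 = 90
Gold per hour = 90 * 60 = 5400

5400 gold/hour


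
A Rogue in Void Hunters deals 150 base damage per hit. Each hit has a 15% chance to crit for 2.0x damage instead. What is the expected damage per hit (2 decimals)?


E[dmg] = base * (1 + crit_chance * (crit_mult - 1))
cc as decimal = 15/100 = 0.15
cm - 1 = 2.0 - 1 = 1.0
Bonus factor = 0.15 * 1.0 = 0.15
Total multiplier = 1 + 0.15 = 1.15
Expected damage = 150 * 1.15 = 172.50

172.50 damage


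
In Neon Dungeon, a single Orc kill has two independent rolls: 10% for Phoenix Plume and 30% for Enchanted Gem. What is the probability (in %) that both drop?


For independent events, P(both) = P(A) * P(B)
= 10% * 30%
= 300 / 100 %
= 3.0%

3.0%


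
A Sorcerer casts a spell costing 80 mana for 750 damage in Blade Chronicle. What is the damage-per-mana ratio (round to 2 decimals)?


Efficiency = damage / mana
= 750 / 80
= 9.38

9.38 dmg/mana


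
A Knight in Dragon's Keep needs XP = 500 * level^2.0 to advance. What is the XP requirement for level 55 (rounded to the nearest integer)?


XP = 500 * level^2.0
Substitute level = 55:
XP = 500 * 55^2.0
= 500 * 3025.0
= 1512500

1512500 XP


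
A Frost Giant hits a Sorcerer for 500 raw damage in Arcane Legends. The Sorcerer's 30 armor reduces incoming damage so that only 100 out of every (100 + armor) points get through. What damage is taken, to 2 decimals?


actual = 500 * 100 / (100 + 30)
= 500 * 100 / 130
= 50000 / 130
= 384.62

384.62 damage


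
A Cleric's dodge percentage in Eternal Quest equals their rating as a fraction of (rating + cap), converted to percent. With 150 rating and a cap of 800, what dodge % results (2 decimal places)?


dodge% = 150 / (150 + 800) * 100
= 150 / 950 * 100
= 0.157895 * 100
= 15.79%

15.79%


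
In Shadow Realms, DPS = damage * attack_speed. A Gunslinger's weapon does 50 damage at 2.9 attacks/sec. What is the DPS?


DPS = damage * attack_speed
= 50 * 2.9
= 145.0

145.0 DPS


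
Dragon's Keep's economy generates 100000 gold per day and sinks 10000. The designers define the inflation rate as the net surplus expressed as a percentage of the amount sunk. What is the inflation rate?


Net gold = 100000 - 10000 = 90000
Inflation rate = net / sunk * 100 = 90000 / 10000 * 100
= 9.0 * 100
= 900.00%

900.00%


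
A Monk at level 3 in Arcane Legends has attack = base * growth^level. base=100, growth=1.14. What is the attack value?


value = base * growth^level
= 100 * 1.14^3
= 100 * 1.481544
= 148.15

148.15 attack


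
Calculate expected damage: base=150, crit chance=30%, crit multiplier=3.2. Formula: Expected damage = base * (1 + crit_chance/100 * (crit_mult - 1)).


E[dmg] = base * (1 + crit_chance * (crit_mult - 1))
cc as decimal = 30/100 = 0.3
cm - 1 = 3.2 - 1 = 2.2
Bonus factor = 0.3 * 2.2 = 0.66
Total multiplier = 1 + 0.66 = 1.66
Expected damage = 150 * 1.66 = 249.00

249.00 damage


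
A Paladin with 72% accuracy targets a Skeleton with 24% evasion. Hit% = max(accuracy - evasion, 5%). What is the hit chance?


accuracy - evasion = 72 - 24 = 48
Apply floor: max(48, 5) = 48
Hit chance = 48%

48%


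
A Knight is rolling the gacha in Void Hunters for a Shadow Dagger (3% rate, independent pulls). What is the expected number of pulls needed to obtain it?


Expected pulls for a geometric distribution = 1/p = 100 / rate%
= 100 / 3
= 33.33

33.33 pulls


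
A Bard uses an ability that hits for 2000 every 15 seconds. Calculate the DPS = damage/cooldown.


DPS = damage / cooldown
= 2000 / 15
= 133.33

133.33 DPS


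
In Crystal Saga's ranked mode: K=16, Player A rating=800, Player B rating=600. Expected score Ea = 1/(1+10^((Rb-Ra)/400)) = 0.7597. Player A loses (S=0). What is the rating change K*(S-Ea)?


Elo update: delta = K * (S - Ea), where S = 0 (loses)
S - Ea = 0 - 0.7597 = -0.7597
Rating change = 16 * -0.7597
= -12.16

-12.16 rating points


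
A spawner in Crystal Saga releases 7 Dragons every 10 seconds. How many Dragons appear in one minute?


Spawns per minute = count * (60 / interval)
= 7 * (60 / 10)
= 7 * 6.0
= 42.0

42.0 per minute


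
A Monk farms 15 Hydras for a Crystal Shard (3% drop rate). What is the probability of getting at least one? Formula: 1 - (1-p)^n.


P(at least one) = 1 - P(none) = 1 - (1-p)^n
p = 3/100 = 0.03
1 - p = 0.97
(1 - p)^15 = 0.97^15 = 0.633251
P(at least one) = 1 - 0.633251 = 0.3667

0.3667


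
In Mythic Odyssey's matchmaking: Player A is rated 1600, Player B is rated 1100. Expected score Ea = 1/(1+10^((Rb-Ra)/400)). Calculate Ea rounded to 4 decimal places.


Elo expected score: Ea = 1/(1 + 10^((Rb-Ra)/400))
Rb - Ra = 1100 - 1600 = -500
(Rb-Ra)/400 = -500/400 = -1.25
10^-1.25 = 0.056234
Ea = 1/(1 + 0.056234) = 1/1.056234 = 0.9468

0.9468


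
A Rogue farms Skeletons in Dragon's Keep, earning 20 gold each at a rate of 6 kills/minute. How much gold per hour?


Gold per minute = 20 * 6 = 120
Gold per hour = 120 * 60 = 7200

7200 gold/hour


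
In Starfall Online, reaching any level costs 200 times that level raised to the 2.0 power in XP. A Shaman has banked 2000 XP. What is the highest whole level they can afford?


XP = 200 * level^2.0, so level = (XP / 200)^(1/2.0)
= (2000 / 200)^(1/2.0)
= 10.0^0.5
= 3.1623
Floor: level = 3

level 3


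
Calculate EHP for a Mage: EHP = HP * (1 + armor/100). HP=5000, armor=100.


EHP = 5000 * (1 + 100/100)
= 5000 * (1 + 1.0)
= 5000 * 2.0
= 10000.0

10000.0 EHP


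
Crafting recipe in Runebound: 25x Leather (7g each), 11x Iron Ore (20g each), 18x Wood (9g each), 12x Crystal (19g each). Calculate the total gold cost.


Cost breakdown:
  Leather: 25 * 7 = 175
  Iron Ore: 11 * 20 = 220
  Wood: 18 * 9 = 162
  Crystal: 12 * 19 = 228
Total = 175 + 220 + 162 + 228 = 785

785 gold


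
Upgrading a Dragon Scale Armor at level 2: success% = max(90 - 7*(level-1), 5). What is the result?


raw_rate = 90 - 7 * (2 - 1)
= 90 - 7 * 1
= 90 - 7
= 83
Apply floor: max(83, 5) = 83%

83%


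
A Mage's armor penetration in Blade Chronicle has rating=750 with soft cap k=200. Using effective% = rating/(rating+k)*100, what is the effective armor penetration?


effective% = rating / (rating + k) * 100
= 750 / (750 + 200) * 100
= 750 / 950 * 100
= 0.789474 * 100
= 78.95%

78.95%


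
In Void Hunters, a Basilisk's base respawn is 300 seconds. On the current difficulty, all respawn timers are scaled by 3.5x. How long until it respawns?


Respawn time = base * multiplier
= 300 * 3.5
= 1050.0 seconds

1050.0 seconds


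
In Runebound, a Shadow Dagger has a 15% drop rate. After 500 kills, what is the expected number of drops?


Expected drops = kills * (drop_rate / 100)
= 500 * (15 / 100)
= 500 * 0.15
= 75.0

75.0 drops


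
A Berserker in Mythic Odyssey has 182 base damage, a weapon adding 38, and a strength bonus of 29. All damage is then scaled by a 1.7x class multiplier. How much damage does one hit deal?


Sum base + weapon + str = 182 + 38 + 29 = 249
Multiply by 1.7:
249 * 1.7 = 423.3

423.3 damage


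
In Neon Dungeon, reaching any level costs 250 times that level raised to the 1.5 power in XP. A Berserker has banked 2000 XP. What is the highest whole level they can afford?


XP = 250 * level^1.5, so level = (XP / 250)^(1/1.5)
= (2000 / 250)^(1/1.5)
= 8.0^0.6667
= 4.0
Floor: level = 4

level 4


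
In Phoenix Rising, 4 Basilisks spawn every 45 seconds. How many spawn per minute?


Spawns per minute = count * (60 / interval)
= 4 * (60 / 45)
= 4 * 1.3333
= 5.33

5.33 per minute


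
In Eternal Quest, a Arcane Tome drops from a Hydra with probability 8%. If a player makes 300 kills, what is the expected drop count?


Expected drops = kills * (drop_rate / 100)
= 300 * (8 / 100)
= 300 * 0.08
= 24.0

24.0 drops


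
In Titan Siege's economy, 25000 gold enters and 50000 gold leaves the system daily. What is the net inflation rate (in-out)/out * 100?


Net gold = 25000 - 50000 = -25000
Inflation rate = net / sunk * 100 = -25000 / 50000 * 100
= -0.5 * 100
= -50.00%

-50.00%


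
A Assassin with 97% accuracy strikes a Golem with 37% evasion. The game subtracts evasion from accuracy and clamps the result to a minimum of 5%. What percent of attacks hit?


accuracy - evasion = 97 - 37 = 60
Apply floor: max(60, 5) = 60
Hit chance = 60%

60%


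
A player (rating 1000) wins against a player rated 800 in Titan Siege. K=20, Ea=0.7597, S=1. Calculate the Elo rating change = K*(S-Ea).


Elo update: delta = K * (S - Ea), where S = 1 (wins)
S - Ea = 1 - 0.7597 = 0.2403
Rating change = 20 * 0.2403
= 4.81

4.81 rating points


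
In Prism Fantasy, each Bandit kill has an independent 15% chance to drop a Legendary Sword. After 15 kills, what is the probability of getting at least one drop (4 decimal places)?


P(at least one) = 1 - P(none) = 1 - (1-p)^n
p = 15/100 = 0.15
1 - p = 0.85
(1 - p)^15 = 0.85^15 = 0.087354
P(at least one) = 1 - 0.087354 = 0.9126

0.9126


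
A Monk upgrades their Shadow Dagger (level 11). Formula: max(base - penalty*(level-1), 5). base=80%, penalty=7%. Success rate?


raw_rate = 80 - 7 * (11 - 1)
= 80 - 7 * 10
= 80 - 70
= 10
Apply floor: max(10, 5) = 10%

10%


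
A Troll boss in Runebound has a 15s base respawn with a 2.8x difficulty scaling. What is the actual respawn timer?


Respawn time = base * multiplier
= 15 * 2.8
= 42.0 seconds

42.0 seconds


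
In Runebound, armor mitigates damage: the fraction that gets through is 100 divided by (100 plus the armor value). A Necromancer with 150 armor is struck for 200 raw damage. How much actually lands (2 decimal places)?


actual = 200 * 100 / (100 + 150)
= 200 * 100 / 250
= 20000 / 250
= 80.00

80.00 damage


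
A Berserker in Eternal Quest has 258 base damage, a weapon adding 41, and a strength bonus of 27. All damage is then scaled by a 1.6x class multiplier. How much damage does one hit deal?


Sum base + weapon + str = 258 + 41 + 27 = 326
Multiply by 1.6:
326 * 1.6 = 521.6

521.6 damage


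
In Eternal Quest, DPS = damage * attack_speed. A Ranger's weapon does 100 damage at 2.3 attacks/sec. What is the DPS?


DPS = damage * attack_speed
= 100 * 2.3
= 230.0

230.0 DPS


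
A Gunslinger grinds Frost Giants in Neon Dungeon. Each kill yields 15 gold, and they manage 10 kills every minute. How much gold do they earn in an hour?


Gold per minute = 15 * 10 = 150
Gold per hour = 150 * 60 = 9000

9000 gold/hour


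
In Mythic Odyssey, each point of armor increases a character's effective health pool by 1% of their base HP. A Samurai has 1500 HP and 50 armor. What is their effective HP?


EHP = 1500 * (1 + 50/100)
= 1500 * (1 + 0.5)
= 1500 * 1.5
= 2250.0

2250.0 EHP


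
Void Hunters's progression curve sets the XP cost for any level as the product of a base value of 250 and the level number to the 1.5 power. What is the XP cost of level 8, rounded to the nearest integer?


XP = 250 * level^1.5
Substitute level = 8:
XP = 250 * 8^1.5
= 250 * 22.6274
= 5657

5657 XP


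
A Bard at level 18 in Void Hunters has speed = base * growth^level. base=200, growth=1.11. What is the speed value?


value = base * growth^level
= 200 * 1.11^18
= 200 * 6.543553
= 1308.71

1308.71 speed
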